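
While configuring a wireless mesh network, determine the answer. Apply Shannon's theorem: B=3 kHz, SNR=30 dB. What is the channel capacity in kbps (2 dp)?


Given: B = 3 kHz, SNR = 30 dB
SNR linear = 10^(30/10) = 1000
1 + SNR = 1001
log2(1001) = 9.9672262588
C = 3 * 1000 * 9.9672262588 = 29901.6788 bps
C = 29.901679 kbps -> 29.90 kbps (2 dp)

29.90


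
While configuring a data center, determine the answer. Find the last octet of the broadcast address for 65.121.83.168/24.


Given: IP = 65.121.83.168, prefix = /24
Host bits = 32 - 24 = 8
Network last octet = 168 AND mask = 0
Host part size = 2^8 - 1 = 255
Broadcast last octet = 0 OR 255 = 255

255


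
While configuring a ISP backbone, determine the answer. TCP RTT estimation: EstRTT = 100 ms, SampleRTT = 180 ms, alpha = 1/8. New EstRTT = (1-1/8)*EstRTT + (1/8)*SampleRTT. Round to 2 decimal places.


Given: EstRTT = 100 ms, SampleRTT = 180 ms, alpha = 1/8
New EstRTT = (1 - alpha) * EstRTT + alpha * SampleRTT
(7/8) * 100 = 87.5
(1/8) * 180 = 22.5
New EstRTT = 87.5 + 22.5 = 110 ms -> 110.00 ms (2 dp)

110.00


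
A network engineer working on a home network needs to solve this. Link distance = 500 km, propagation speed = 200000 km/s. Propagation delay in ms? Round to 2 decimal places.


Given: distance = 500 km, speed = 200000 km/s
Delay = distance / speed = 500 / 200000 seconds
Delay in ms = 500 * 1000 / 200000
Delay = 2.5000 ms
Rounded to 2 dp = 2.50 ms

2.50


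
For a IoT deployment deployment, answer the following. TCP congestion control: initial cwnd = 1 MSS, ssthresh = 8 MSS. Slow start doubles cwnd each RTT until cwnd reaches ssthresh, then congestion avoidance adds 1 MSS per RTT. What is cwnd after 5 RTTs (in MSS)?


RTT 0: cwnd = 1 MSS (initial)
RTT 1: cwnd = 2 MSS (slow start, doubled)
RTT 2: cwnd = 4 MSS (slow start, doubled)
RTT 3: cwnd = 8 MSS (slow start, doubled)
RTT 4: cwnd = 9 MSS (congestion avoidance, +1)
RTT 5: cwnd = 10 MSS (congestion avoidance, +1)

10


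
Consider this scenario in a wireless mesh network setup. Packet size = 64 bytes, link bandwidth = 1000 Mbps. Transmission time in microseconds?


Given: packet = 64 bytes, bandwidth = 1000 Mbps
Packet in bits = 64 * 8 = 512 bits
Bandwidth = 1000 * 10^6 = 1000000000 bps
Time = 512 / 1000000000 seconds
Time in us = 512 * 10^6 / 1000000000 = 0.512

0.512


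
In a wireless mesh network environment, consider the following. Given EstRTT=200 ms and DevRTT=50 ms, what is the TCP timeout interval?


Given: EstRTT = 200 ms, DevRTT = 50 ms
Timeout = EstRTT + 4 * DevRTT
4 * DevRTT = 4 * 50 = 200
Timeout = 200 + 200 = 400 ms

400


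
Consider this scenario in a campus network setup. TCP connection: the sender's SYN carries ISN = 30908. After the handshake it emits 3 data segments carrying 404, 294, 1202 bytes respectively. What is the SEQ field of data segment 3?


The SYN occupies sequence number ISN = 30908, so the first data byte is ISN + 1 = 30909.
SEQ of data segment i = (ISN + 1) + sum of payload sizes of segments 1..i-1.
Segment 1: SEQ = 30909, payload = 404 bytes
Segment 2: SEQ = 31313, payload = 294 bytes
Segment 3: SEQ = 31607, payload = 1202 bytes
SEQ of segment 3 = 30909 + 404 + 294 = 31607

31607


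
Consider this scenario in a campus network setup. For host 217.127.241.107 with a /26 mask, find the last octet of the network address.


Given: IP = 217.127.241.107, prefix = /26
Subnet mask = 255.255.255.192
Last octet of IP: 107
Last octet of mask: 192
Network last octet = 107 AND 192 = 64

64


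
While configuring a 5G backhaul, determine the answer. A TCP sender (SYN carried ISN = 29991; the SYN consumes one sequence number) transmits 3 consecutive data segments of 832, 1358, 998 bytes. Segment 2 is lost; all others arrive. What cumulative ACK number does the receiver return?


SYN uses sequence number 29991; first data byte = ISN + 1 = 29992.
Segment 1: SEQ = 29992, len = 832 B, covers [29992, 30823]
Segment 2: SEQ = 30824, len = 1358 B, covers [30824, 32181] [LOST]
Segment 3: SEQ = 32182, len = 998 B, covers [32182, 33179]
In-order data received: bytes [29992, 30823] (segments 1..1).
Segment 2 missing -> gap begins at byte 30824; later segments buffered out of order.
Cumulative ACK = next expected in-order byte = 29992 + 832 = 30824

30824


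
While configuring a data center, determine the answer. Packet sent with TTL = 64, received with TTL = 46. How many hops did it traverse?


Given: initial TTL = 64, received TTL = 46
Hops = initial TTL - received TTL
Hops = 64 - 46 = 18

18


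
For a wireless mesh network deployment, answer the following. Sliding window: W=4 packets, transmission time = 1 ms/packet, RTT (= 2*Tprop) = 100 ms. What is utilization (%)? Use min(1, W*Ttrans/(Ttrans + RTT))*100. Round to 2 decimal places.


Given: W = 4, Ttrans = 1 ms, RTT = 100 ms (= 2 * Tprop, Tprop = 50 ms)
Cycle time = Ttrans + RTT = 1 + 100 = 101 ms (first packet sent until its ACK returns)
W * Ttrans = 4 * 1 = 4 ms of sending per cycle
W * Ttrans / (Ttrans + RTT) = 4 / 101 = 0.039604
U = min(1, 0.039604) = 0.039604
U% = 3.96%

3.96


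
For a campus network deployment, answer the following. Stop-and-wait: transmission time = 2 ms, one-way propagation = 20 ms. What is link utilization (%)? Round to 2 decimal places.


Given: Ttrans = 2 ms, Tprop = 20 ms
RTT = 2 * Tprop = 2 * 20 = 40 ms
U = Ttrans / (Ttrans + RTT)
U = 2 / (2 + 40)
U = 2 / 42 = 0.047619
U% = 4.76%

4.76


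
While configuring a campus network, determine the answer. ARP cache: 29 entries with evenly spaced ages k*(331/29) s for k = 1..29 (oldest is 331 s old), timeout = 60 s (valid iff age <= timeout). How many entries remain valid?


Ages are k * 331/29 s for k = 1..29 (spacing = 11.4138 s).
Entry k is valid iff k * 331/29 <= 60 iff k <= 29 * 60 / 331 = 5.2568
n_valid = floor(5.2568) = 5
(n_stale = 29 - 5 = 24)

5


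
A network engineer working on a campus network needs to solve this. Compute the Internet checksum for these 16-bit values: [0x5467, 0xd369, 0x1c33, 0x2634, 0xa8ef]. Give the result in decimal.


Given words: [0x5467, 0xd369, 0x1c33, 0x2634, 0xa8ef]
Step 1: Sum all words
Raw sum = 21607 + 54121 + 7219 + 9780 + 43247 = 135974
Step 2: Fold carry: (4902 + 2) = 4904
One's complement = ~4904 & 0xFFFF = 60631

60631


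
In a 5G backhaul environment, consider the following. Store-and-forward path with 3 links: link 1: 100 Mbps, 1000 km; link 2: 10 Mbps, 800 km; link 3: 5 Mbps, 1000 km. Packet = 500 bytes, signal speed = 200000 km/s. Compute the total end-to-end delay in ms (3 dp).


Packet = 500 bytes = 4000 bits. Store-and-forward: sum (t_trans + t_prop) per link.
Link 1: t_trans = 4000/(100*10^6) s = 0.0400 ms; t_prop = 1000/200000 s = 5.0000 ms; subtotal = 5.0400 ms
Link 2: t_trans = 4000/(10*10^6) s = 0.4000 ms; t_prop = 800/200000 s = 4.0000 ms; subtotal = 4.4000 ms
Link 3: t_trans = 4000/(5*10^6) s = 0.8000 ms; t_prop = 1000/200000 s = 5.0000 ms; subtotal = 5.8000 ms
End-to-end = 5.0400 + 4.4000 + 5.8000 = 15.2400 ms -> 15.240 ms (3 dp)

15.240


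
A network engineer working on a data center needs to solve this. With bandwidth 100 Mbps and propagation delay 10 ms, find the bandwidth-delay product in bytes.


Given: bandwidth = 100 Mbps, delay = 10 ms
BDP in bits = 100 * 10^6 * 10 / 1000
BDP in bits = 1000000
BDP in bytes = 1000000 / 8 = 125000

125000


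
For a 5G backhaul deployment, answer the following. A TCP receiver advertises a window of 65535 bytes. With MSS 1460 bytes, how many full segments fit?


Given: RWND = 65535 bytes, MSS = 1460 bytes
Full segments = floor(RWND / MSS)
Full segments = floor(65535 / 1460)
Full segments = floor(44.887) = 44

44


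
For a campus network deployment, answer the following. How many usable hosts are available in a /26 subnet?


Given: subnet mask /26
Host bits = 32 - 26 = 6
Total addresses = 2^6 = 64
Usable hosts = 64 - 2 (network + broadcast) = 62

62


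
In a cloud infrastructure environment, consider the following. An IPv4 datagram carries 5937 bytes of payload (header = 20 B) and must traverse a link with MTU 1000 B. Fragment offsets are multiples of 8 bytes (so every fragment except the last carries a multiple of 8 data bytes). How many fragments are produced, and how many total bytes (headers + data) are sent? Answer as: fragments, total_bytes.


Max data per non-final fragment = floor((MTU - header)/8)*8 = floor((1000 - 20)/8)*8 = floor(980/8)*8 = 976 B
Final fragment needs no 8-byte alignment: it can carry up to MTU - header = 980 B
Non-final fragments needed = ceil((payload - 980) / 976) = ceil(4957/976) = ceil(5.0789) = 6
Number of fragments = 6 + 1 = 7
Fragment sizes (data): 6 * 976 B + 81 B (last, 81 <= 980 OK)
Total bytes sent = payload + n_frags * header = 5937 + 7*20 = 5937 + 140 = 6077 B

7, 6077


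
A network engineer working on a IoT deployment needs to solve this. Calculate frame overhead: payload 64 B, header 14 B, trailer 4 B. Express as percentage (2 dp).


Given: payload = 64 B, header = 14 B, trailer = 4 B
Overhead bytes = header + trailer = 14 + 4 = 18
Total frame = payload + overhead = 64 + 18 = 82
Overhead % = 18 / 82 * 100 = 21.9512% -> 21.95% (2 dp)

21.95


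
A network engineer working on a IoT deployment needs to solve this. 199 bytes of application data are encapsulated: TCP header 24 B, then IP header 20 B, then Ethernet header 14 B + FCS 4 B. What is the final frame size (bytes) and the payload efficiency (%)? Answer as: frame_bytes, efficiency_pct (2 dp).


TCP segment = 199 + 24 = 223 B
IP packet = 223 + 20 = 243 B
Ethernet frame = 243 + 14 + 4 = 261 B
Efficiency = app / frame = 199 / 261 = 0.762452 = 76.2452% -> 76.25% (2 dp)

261, 76.25


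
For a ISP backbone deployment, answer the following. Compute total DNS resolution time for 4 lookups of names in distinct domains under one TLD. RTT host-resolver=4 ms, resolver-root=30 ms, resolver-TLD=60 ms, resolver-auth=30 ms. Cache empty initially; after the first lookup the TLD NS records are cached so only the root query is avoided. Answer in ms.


Lookup 1 (cold cache): local + root + TLD + auth = 4 + 30 + 60 + 30 = 124 ms
Lookups 2..4 (TLD NS cached -> skip root; new domain -> still ask TLD and auth): local + TLD + auth = 4 + 60 + 30 = 94 ms each
Remaining 3 lookups: 3 * 94 = 282 ms
Total = 124 + 282 = 406 ms

406


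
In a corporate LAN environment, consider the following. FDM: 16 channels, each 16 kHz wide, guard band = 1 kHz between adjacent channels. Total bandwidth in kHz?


Given: 16 channels, 16 kHz each, guard = 1 kHz
Channel bandwidth = 16 * 16 = 256 kHz
Guard bands = 15 gaps * 1 kHz = 15 kHz
Total = 256 + 15 = 271 kHz

271


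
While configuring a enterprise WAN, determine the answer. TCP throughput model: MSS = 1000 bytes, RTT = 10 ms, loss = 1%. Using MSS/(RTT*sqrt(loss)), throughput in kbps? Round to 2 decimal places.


Given: MSS = 1000 bytes, RTT = 10 ms, loss = 1%
RTT in seconds = 10 / 1000 = 0.01
Loss rate = 1% = 0.01
sqrt(loss) = sqrt(0.01) = 0.1
Throughput (bytes/s) = 1000 / (0.01 * 0.1) = 1000000.0000
Throughput (kbps) = 1000000.0000 * 8 / 1000 = 8000.000000 -> 8000.00 kbps (2 dp)

8000.00


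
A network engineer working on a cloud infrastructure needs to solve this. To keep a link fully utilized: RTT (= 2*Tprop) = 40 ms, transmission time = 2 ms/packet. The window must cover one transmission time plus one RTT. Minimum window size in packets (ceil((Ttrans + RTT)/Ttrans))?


Given: Ttrans = 2 ms, RTT = 40 ms (= 2 * Tprop, Tprop = 20 ms)
Time until first ACK returns = Ttrans + RTT = 2 + 40 = 42 ms
Need W * Ttrans >= Ttrans + RTT  ->  W >= (Ttrans + RTT) / Ttrans
(Ttrans + RTT) / Ttrans = 42 / 2 = 21
W_min = ceil(21) = 21

21


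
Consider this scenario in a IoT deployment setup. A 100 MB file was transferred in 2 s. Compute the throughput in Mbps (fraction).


Given: file = 100 MB, time = 2 s
File in Mb = 100 * 8 = 800 Mb
Throughput = 800 / 2 Mbps
Throughput = 400 Mbps

400


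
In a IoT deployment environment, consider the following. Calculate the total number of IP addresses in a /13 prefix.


Given: CIDR prefix /13
Host bits = 32 - 13 = 19
Total addresses = 2^19 = 524288

524288


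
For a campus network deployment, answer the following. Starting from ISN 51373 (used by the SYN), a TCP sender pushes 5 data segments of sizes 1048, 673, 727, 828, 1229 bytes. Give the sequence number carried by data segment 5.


The SYN occupies sequence number ISN = 51373, so the first data byte is ISN + 1 = 51374.
SEQ of data segment i = (ISN + 1) + sum of payload sizes of segments 1..i-1.
Segment 1: SEQ = 51374, payload = 1048 bytes
Segment 2: SEQ = 52422, payload = 673 bytes
Segment 3: SEQ = 53095, payload = 727 bytes
Segment 4: SEQ = 53822, payload = 828 bytes
Segment 5: SEQ = 54650, payload = 1229 bytes
SEQ of segment 5 = 51374 + 1048 + 673 + 727 + 828 = 54650

54650


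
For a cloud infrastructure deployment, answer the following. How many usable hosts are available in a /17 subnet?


Given: subnet mask /17
Host bits = 32 - 17 = 15
Total addresses = 2^15 = 32768
Usable hosts = 32768 - 2 (network + broadcast) = 32766

32766


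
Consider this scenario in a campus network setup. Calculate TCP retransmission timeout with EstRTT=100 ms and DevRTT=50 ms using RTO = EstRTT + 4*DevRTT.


Given: EstRTT = 100 ms, DevRTT = 50 ms
Timeout = EstRTT + 4 * DevRTT
4 * DevRTT = 4 * 50 = 200
Timeout = 100 + 200 = 300 ms

300


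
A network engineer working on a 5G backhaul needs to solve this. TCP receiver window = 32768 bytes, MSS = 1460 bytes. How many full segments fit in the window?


Given: RWND = 32768 bytes, MSS = 1460 bytes
Full segments = floor(RWND / MSS)
Full segments = floor(32768 / 1460)
Full segments = floor(22.4438) = 22

22


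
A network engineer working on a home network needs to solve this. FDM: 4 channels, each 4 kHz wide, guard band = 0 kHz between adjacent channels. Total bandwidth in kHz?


Given: 4 channels, 4 kHz each, guard = 0 kHz
Channel bandwidth = 4 * 4 = 16 kHz
Guard bands = 3 gaps * 0 kHz = 0 kHz
Total = 16 + 0 = 16 kHz

16


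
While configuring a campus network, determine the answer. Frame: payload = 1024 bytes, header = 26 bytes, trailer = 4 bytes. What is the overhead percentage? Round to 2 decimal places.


Given: payload = 1024 B, header = 26 B, trailer = 4 B
Overhead bytes = header + trailer = 26 + 4 = 30
Total frame = payload + overhead = 1024 + 30 = 1054
Overhead % = 30 / 1054 * 100 = 2.8463% -> 2.85% (2 dp)

2.85


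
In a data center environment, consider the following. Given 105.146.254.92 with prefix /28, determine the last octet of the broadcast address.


Given: IP = 105.146.254.92, prefix = /28
Host bits = 32 - 28 = 4
Network last octet = 92 AND mask = 80
Host part size = 2^4 - 1 = 15
Broadcast last octet = 80 OR 15 = 95

95


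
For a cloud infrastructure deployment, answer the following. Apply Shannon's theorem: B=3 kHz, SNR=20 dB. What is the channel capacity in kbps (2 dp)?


Given: B = 3 kHz, SNR = 20 dB
SNR linear = 10^(20/10) = 100
1 + SNR = 101
log2(101) = 6.6582114828
C = 3 * 1000 * 6.6582114828 = 19974.6344 bps
C = 19.974634 kbps -> 19.97 kbps (2 dp)

19.97


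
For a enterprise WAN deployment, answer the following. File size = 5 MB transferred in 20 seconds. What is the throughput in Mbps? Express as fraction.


Given: file = 5 MB, time = 20 s
File in Mb = 5 * 8 = 40 Mb
Throughput = 40 / 20 Mbps
Throughput = 2 Mbps

2


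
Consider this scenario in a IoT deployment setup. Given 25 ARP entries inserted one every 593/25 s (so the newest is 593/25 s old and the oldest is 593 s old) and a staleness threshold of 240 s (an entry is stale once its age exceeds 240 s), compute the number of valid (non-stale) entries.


Ages are k * 593/25 s for k = 1..25 (spacing = 23.7200 s).
Entry k is valid iff k * 593/25 <= 240 iff k <= 25 * 240 / 593 = 10.1180
n_valid = floor(10.1180) = 10
(n_stale = 25 - 10 = 15)

10


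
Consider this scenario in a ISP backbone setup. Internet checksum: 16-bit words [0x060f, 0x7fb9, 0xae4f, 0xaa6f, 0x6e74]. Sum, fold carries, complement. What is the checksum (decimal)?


Given words: [0x060f, 0x7fb9, 0xae4f, 0xaa6f, 0x6e74]
Step 1: Sum all words
Raw sum = 1551 + 32697 + 44623 + 43631 + 28276 = 150778
Step 2: Fold carry: (19706 + 2) = 19708
One's complement = ~19708 & 0xFFFF = 45827

45827


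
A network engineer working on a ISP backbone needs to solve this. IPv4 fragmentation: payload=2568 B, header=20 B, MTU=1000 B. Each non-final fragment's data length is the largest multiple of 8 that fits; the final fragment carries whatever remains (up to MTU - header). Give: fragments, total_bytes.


Max data per non-final fragment = floor((MTU - header)/8)*8 = floor((1000 - 20)/8)*8 = floor(980/8)*8 = 976 B
Final fragment needs no 8-byte alignment: it can carry up to MTU - header = 980 B
Non-final fragments needed = ceil((payload - 980) / 976) = ceil(1588/976) = ceil(1.6270) = 2
Number of fragments = 2 + 1 = 3
Fragment sizes (data): 2 * 976 B + 616 B (last, 616 <= 980 OK)
Total bytes sent = payload + n_frags * header = 2568 + 3*20 = 2568 + 60 = 2628 B

3, 2628


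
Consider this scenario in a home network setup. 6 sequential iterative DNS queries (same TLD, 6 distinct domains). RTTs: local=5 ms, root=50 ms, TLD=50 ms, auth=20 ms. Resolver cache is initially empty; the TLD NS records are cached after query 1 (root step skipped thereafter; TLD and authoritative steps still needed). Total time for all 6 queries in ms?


Lookup 1 (cold cache): local + root + TLD + auth = 5 + 50 + 50 + 20 = 125 ms
Lookups 2..6 (TLD NS cached -> skip root; new domain -> still ask TLD and auth): local + TLD + auth = 5 + 50 + 20 = 75 ms each
Remaining 5 lookups: 5 * 75 = 375 ms
Total = 125 + 375 = 500 ms

500


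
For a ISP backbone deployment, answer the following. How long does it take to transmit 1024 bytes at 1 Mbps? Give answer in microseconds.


Given: packet = 1024 bytes, bandwidth = 1 Mbps
Packet in bits = 1024 * 8 = 8192 bits
Bandwidth = 1 * 10^6 = 1000000 bps
Time = 8192 / 1000000 seconds
Time in us = 8192 * 10^6 / 1000000 = 8192

8192


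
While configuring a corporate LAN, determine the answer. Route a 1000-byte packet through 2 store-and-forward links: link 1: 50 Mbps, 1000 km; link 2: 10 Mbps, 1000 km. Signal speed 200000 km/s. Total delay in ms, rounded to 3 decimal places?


Packet = 1000 bytes = 8000 bits. Store-and-forward: sum (t_trans + t_prop) per link.
Link 1: t_trans = 8000/(50*10^6) s = 0.1600 ms; t_prop = 1000/200000 s = 5.0000 ms; subtotal = 5.1600 ms
Link 2: t_trans = 8000/(10*10^6) s = 0.8000 ms; t_prop = 1000/200000 s = 5.0000 ms; subtotal = 5.8000 ms
End-to-end = 5.1600 + 5.8000 = 10.9600 ms -> 10.960 ms (3 dp)

10.960


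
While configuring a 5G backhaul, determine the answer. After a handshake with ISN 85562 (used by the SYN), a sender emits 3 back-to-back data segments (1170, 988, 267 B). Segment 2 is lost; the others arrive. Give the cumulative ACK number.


SYN uses sequence number 85562; first data byte = ISN + 1 = 85563.
Segment 1: SEQ = 85563, len = 1170 B, covers [85563, 86732]
Segment 2: SEQ = 86733, len = 988 B, covers [86733, 87720] [LOST]
Segment 3: SEQ = 87721, len = 267 B, covers [87721, 87987]
In-order data received: bytes [85563, 86732] (segments 1..1).
Segment 2 missing -> gap begins at byte 86733; later segments buffered out of order.
Cumulative ACK = next expected in-order byte = 85563 + 1170 = 86733

86733


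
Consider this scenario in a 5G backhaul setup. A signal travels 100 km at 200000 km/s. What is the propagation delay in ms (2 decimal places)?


Given: distance = 100 km, speed = 200000 km/s
Delay = distance / speed = 100 / 200000 seconds
Delay in ms = 100 * 1000 / 200000
Delay = 0.5000 ms
Rounded to 2 dp = 0.50 ms

0.50


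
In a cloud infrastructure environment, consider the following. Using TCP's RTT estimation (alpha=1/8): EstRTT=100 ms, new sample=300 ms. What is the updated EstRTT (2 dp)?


Given: EstRTT = 100 ms, SampleRTT = 300 ms, alpha = 1/8
New EstRTT = (1 - alpha) * EstRTT + alpha * SampleRTT
(7/8) * 100 = 87.5
(1/8) * 300 = 37.5
New EstRTT = 87.5 + 37.5 = 125 ms -> 125.00 ms (2 dp)

125.00


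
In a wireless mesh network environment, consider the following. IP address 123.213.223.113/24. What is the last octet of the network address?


Given: IP = 123.213.223.113, prefix = /24
Subnet mask = 255.255.255.0
Last octet of IP: 113
Last octet of mask: 0
Network last octet = 113 AND 0 = 0

0


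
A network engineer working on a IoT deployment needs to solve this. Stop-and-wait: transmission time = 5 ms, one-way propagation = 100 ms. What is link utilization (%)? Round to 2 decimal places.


Given: Ttrans = 5 ms, Tprop = 100 ms
RTT = 2 * Tprop = 2 * 100 = 200 ms
U = Ttrans / (Ttrans + RTT)
U = 5 / (5 + 200)
U = 5 / 205 = 0.02439
U% = 2.44%

2.44


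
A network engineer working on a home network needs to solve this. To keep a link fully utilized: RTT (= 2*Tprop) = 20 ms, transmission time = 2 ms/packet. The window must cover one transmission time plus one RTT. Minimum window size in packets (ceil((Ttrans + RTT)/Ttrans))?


Given: Ttrans = 2 ms, RTT = 20 ms (= 2 * Tprop, Tprop = 10 ms)
Time until first ACK returns = Ttrans + RTT = 2 + 20 = 22 ms
Need W * Ttrans >= Ttrans + RTT  ->  W >= (Ttrans + RTT) / Ttrans
(Ttrans + RTT) / Ttrans = 22 / 2 = 11
W_min = ceil(11) = 11

11


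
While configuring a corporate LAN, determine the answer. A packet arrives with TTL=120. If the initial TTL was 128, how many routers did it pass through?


Given: initial TTL = 128, received TTL = 120
Hops = initial TTL - received TTL
Hops = 128 - 120 = 8

8


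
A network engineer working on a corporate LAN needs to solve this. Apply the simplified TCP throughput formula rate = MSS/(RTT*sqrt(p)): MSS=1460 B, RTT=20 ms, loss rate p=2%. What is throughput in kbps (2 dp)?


Given: MSS = 1460 bytes, RTT = 20 ms, loss = 2%
RTT in seconds = 20 / 1000 = 0.02
Loss rate = 2% = 0.02
sqrt(loss) = sqrt(0.02) = 0.141421356237
Throughput (bytes/s) = 1460 / (0.02 * 0.141421356237) = 516187.9503
Throughput (kbps) = 516187.9503 * 8 / 1000 = 4129.503602 -> 4129.50 kbps (2 dp)

4129.50


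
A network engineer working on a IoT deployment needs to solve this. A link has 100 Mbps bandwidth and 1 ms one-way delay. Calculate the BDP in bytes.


Given: bandwidth = 100 Mbps, delay = 1 ms
BDP in bits = 100 * 10^6 * 1 / 1000
BDP in bits = 100000
BDP in bytes = 100000 / 8 = 12500

12500


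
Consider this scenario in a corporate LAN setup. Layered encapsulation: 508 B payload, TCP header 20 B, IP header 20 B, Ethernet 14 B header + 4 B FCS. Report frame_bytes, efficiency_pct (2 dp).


TCP segment = 508 + 20 = 528 B
IP packet = 528 + 20 = 548 B
Ethernet frame = 548 + 14 + 4 = 566 B
Efficiency = app / frame = 508 / 566 = 0.897527 = 89.7527% -> 89.75% (2 dp)

566, 89.75


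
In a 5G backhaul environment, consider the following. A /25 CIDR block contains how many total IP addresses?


Given: CIDR prefix /25
Host bits = 32 - 25 = 7
Total addresses = 2^7 = 128

128


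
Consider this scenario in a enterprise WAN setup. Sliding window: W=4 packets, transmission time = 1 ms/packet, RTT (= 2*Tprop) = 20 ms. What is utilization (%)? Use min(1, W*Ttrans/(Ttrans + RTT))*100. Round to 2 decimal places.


Given: W = 4, Ttrans = 1 ms, RTT = 20 ms (= 2 * Tprop, Tprop = 10 ms)
Cycle time = Ttrans + RTT = 1 + 20 = 21 ms (first packet sent until its ACK returns)
W * Ttrans = 4 * 1 = 4 ms of sending per cycle
W * Ttrans / (Ttrans + RTT) = 4 / 21 = 0.190476
U = min(1, 0.190476) = 0.190476
U% = 19.05%

19.05


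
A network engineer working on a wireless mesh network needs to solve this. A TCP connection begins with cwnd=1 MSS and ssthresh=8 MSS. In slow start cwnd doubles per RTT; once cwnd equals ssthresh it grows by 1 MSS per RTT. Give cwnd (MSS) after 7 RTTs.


RTT 0: cwnd = 1 MSS (initial)
RTT 1: cwnd = 2 MSS (slow start, doubled)
RTT 2: cwnd = 4 MSS (slow start, doubled)
RTT 3: cwnd = 8 MSS (slow start, doubled)
RTT 4: cwnd = 9 MSS (congestion avoidance, +1)
RTT 5: cwnd = 10 MSS (congestion avoidance, +1)
RTT 6: cwnd = 11 MSS (congestion avoidance, +1)
RTT 7: cwnd = 12 MSS (congestion avoidance, +1)

12


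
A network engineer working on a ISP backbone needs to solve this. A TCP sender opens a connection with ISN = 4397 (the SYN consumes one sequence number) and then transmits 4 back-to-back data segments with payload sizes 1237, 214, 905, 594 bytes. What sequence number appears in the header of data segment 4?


The SYN occupies sequence number ISN = 4397, so the first data byte is ISN + 1 = 4398.
SEQ of data segment i = (ISN + 1) + sum of payload sizes of segments 1..i-1.
Segment 1: SEQ = 4398, payload = 1237 bytes
Segment 2: SEQ = 5635, payload = 214 bytes
Segment 3: SEQ = 5849, payload = 905 bytes
Segment 4: SEQ = 6754, payload = 594 bytes
SEQ of segment 4 = 4398 + 1237 + 214 + 905 = 6754

6754


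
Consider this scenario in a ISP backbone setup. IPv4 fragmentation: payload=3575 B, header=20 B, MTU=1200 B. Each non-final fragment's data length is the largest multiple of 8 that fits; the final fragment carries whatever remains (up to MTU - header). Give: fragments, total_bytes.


Max data per non-final fragment = floor((MTU - header)/8)*8 = floor((1200 - 20)/8)*8 = floor(1180/8)*8 = 1176 B
Final fragment needs no 8-byte alignment: it can carry up to MTU - header = 1180 B
Non-final fragments needed = ceil((payload - 1180) / 1176) = ceil(2395/1176) = ceil(2.0366) = 3
Number of fragments = 3 + 1 = 4
Fragment sizes (data): 3 * 1176 B + 47 B (last, 47 <= 1180 OK)
Total bytes sent = payload + n_frags * header = 3575 + 4*20 = 3575 + 80 = 3655 B

4, 3655


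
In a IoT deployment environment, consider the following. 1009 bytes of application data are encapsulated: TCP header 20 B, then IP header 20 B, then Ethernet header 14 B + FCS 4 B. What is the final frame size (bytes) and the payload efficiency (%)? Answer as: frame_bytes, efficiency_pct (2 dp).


TCP segment = 1009 + 20 = 1029 B
IP packet = 1029 + 20 = 1049 B
Ethernet frame = 1049 + 14 + 4 = 1067 B
Efficiency = app / frame = 1009 / 1067 = 0.945642 = 94.5642% -> 94.56% (2 dp)

1067, 94.56


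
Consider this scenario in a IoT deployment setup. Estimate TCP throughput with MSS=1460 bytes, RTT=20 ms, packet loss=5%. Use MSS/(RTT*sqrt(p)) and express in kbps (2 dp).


Given: MSS = 1460 bytes, RTT = 20 ms, loss = 5%
RTT in seconds = 20 / 1000 = 0.02
Loss rate = 5% = 0.05
sqrt(loss) = sqrt(0.05) = 0.223606797750
Throughput (bytes/s) = 1460 / (0.02 * 0.223606797750) = 326465.9247
Throughput (kbps) = 326465.9247 * 8 / 1000 = 2611.727398 -> 2611.73 kbps (2 dp)

2611.73


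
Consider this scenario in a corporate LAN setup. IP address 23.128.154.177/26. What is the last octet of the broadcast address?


Given: IP = 23.128.154.177, prefix = /26
Host bits = 32 - 26 = 6
Network last octet = 177 AND mask = 128
Host part size = 2^6 - 1 = 63
Broadcast last octet = 128 OR 63 = 191

191


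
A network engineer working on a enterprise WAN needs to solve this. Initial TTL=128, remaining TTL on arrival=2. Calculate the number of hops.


Given: initial TTL = 128, received TTL = 2
Hops = initial TTL - received TTL
Hops = 128 - 2 = 126

126


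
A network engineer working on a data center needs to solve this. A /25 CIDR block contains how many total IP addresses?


Given: CIDR prefix /25
Host bits = 32 - 25 = 7
Total addresses = 2^7 = 128

128


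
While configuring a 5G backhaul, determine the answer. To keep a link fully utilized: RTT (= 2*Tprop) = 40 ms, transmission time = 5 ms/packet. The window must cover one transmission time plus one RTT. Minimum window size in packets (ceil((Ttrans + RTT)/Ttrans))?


Given: Ttrans = 5 ms, RTT = 40 ms (= 2 * Tprop, Tprop = 20 ms)
Time until first ACK returns = Ttrans + RTT = 5 + 40 = 45 ms
Need W * Ttrans >= Ttrans + RTT  ->  W >= (Ttrans + RTT) / Ttrans
(Ttrans + RTT) / Ttrans = 45 / 5 = 9
W_min = ceil(9) = 9

9


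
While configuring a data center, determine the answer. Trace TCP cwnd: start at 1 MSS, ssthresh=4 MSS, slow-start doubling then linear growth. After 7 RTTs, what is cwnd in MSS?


RTT 0: cwnd = 1 MSS (initial)
RTT 1: cwnd = 2 MSS (slow start, doubled)
RTT 2: cwnd = 4 MSS (slow start, doubled)
RTT 3: cwnd = 5 MSS (congestion avoidance, +1)
RTT 4: cwnd = 6 MSS (congestion avoidance, +1)
RTT 5: cwnd = 7 MSS (congestion avoidance, +1)
RTT 6: cwnd = 8 MSS (congestion avoidance, +1)
RTT 7: cwnd = 9 MSS (congestion avoidance, +1)

9


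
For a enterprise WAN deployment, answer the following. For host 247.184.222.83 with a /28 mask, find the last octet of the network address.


Given: IP = 247.184.222.83, prefix = /28
Subnet mask = 255.255.255.240
Last octet of IP: 83
Last octet of mask: 240
Network last octet = 83 AND 240 = 80

80


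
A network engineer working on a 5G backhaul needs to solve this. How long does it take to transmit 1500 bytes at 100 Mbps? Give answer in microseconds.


Given: packet = 1500 bytes, bandwidth = 100 Mbps
Packet in bits = 1500 * 8 = 12000 bits
Bandwidth = 100 * 10^6 = 100000000 bps
Time = 12000 / 100000000 seconds
Time in us = 12000 * 10^6 / 100000000 = 120

120


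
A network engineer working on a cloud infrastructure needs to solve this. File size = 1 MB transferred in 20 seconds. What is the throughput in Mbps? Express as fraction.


Given: file = 1 MB, time = 20 s
File in Mb = 1 * 8 = 8 Mb
Throughput = 8 / 20 Mbps
Throughput = 2/5 Mbps

2/5


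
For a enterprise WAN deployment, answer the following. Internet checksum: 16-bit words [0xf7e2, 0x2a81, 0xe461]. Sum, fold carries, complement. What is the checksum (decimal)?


Given words: [0xf7e2, 0x2a81, 0xe461]
Step 1: Sum all words
Raw sum = 63458 + 10881 + 58465 = 132804
Step 2: Fold carry: (1732 + 2) = 1734
One's complement = ~1734 & 0xFFFF = 63801

63801


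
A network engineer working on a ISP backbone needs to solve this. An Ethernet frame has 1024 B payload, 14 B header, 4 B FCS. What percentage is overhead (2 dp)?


Given: payload = 1024 B, header = 14 B, trailer = 4 B
Overhead bytes = header + trailer = 14 + 4 = 18
Total frame = payload + overhead = 1024 + 18 = 1042
Overhead % = 18 / 1042 * 100 = 1.7274% -> 1.73% (2 dp)

1.73


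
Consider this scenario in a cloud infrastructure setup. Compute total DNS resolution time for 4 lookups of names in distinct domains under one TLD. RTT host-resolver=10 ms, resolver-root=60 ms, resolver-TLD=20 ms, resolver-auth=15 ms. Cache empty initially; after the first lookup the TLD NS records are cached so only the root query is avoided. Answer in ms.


Lookup 1 (cold cache): local + root + TLD + auth = 10 + 60 + 20 + 15 = 105 ms
Lookups 2..4 (TLD NS cached -> skip root; new domain -> still ask TLD and auth): local + TLD + auth = 10 + 20 + 15 = 45 ms each
Remaining 3 lookups: 3 * 45 = 135 ms
Total = 105 + 135 = 240 ms

240


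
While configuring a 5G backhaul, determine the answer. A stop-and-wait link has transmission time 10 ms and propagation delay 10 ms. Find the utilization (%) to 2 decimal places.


Given: Ttrans = 10 ms, Tprop = 10 ms
RTT = 2 * Tprop = 2 * 10 = 20 ms
U = Ttrans / (Ttrans + RTT)
U = 10 / (10 + 20)
U = 10 / 30 = 0.333333
U% = 33.33%

33.33


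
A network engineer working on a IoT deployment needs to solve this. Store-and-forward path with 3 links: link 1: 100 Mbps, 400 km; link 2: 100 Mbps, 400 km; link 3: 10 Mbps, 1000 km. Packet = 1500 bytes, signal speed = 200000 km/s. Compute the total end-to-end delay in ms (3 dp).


Packet = 1500 bytes = 12000 bits. Store-and-forward: sum (t_trans + t_prop) per link.
Link 1: t_trans = 12000/(100*10^6) s = 0.1200 ms; t_prop = 400/200000 s = 2.0000 ms; subtotal = 2.1200 ms
Link 2: t_trans = 12000/(100*10^6) s = 0.1200 ms; t_prop = 400/200000 s = 2.0000 ms; subtotal = 2.1200 ms
Link 3: t_trans = 12000/(10*10^6) s = 1.2000 ms; t_prop = 1000/200000 s = 5.0000 ms; subtotal = 6.2000 ms
End-to-end = 2.1200 + 2.1200 + 6.2000 = 10.4400 ms -> 10.440 ms (3 dp)

10.440


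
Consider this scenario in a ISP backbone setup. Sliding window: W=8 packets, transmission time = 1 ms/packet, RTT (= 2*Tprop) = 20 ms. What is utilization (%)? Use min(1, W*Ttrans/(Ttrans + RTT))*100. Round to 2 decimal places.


Given: W = 8, Ttrans = 1 ms, RTT = 20 ms (= 2 * Tprop, Tprop = 10 ms)
Cycle time = Ttrans + RTT = 1 + 20 = 21 ms (first packet sent until its ACK returns)
W * Ttrans = 8 * 1 = 8 ms of sending per cycle
W * Ttrans / (Ttrans + RTT) = 8 / 21 = 0.380952
U = min(1, 0.380952) = 0.380952
U% = 38.10%

38.10


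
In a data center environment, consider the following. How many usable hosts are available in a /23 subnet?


Given: subnet mask /23
Host bits = 32 - 23 = 9
Total addresses = 2^9 = 512
Usable hosts = 512 - 2 (network + broadcast) = 510

510


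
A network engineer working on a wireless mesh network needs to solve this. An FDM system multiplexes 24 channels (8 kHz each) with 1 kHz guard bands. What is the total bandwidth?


Given: 24 channels, 8 kHz each, guard = 1 kHz
Channel bandwidth = 24 * 8 = 192 kHz
Guard bands = 23 gaps * 1 kHz = 23 kHz
Total = 192 + 23 = 215 kHz

215


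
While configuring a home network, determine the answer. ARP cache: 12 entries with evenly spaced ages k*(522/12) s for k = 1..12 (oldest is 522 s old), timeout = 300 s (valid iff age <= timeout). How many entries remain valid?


Ages are k * 522/12 s for k = 1..12 (spacing = 43.5000 s).
Entry k is valid iff k * 522/12 <= 300 iff k <= 12 * 300 / 522 = 6.8966
n_valid = floor(6.8966) = 6
(n_stale = 12 - 6 = 6)

6


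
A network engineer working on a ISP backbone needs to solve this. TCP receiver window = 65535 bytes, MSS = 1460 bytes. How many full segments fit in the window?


Given: RWND = 65535 bytes, MSS = 1460 bytes
Full segments = floor(RWND / MSS)
Full segments = floor(65535 / 1460)
Full segments = floor(44.887) = 44

44


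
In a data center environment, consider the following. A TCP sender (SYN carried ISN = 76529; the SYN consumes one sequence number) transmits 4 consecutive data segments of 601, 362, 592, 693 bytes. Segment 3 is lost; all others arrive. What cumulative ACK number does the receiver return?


SYN uses sequence number 76529; first data byte = ISN + 1 = 76530.
Segment 1: SEQ = 76530, len = 601 B, covers [76530, 77130]
Segment 2: SEQ = 77131, len = 362 B, covers [77131, 77492]
Segment 3: SEQ = 77493, len = 592 B, covers [77493, 78084] [LOST]
Segment 4: SEQ = 78085, len = 693 B, covers [78085, 78777]
In-order data received: bytes [76530, 77492] (segments 1..2).
Segment 3 missing -> gap begins at byte 77493; later segments buffered out of order.
Cumulative ACK = next expected in-order byte = 76530 + 601 + 362 = 77493

77493


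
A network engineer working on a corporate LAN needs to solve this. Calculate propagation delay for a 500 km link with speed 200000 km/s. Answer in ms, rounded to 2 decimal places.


Given: distance = 500 km, speed = 200000 km/s
Delay = distance / speed = 500 / 200000 seconds
Delay in ms = 500 * 1000 / 200000
Delay = 2.5000 ms
Rounded to 2 dp = 2.50 ms

2.50


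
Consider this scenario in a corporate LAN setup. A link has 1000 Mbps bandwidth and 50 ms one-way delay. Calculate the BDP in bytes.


Given: bandwidth = 1000 Mbps, delay = 50 ms
BDP in bits = 1000 * 10^6 * 50 / 1000
BDP in bits = 50000000
BDP in bytes = 50000000 / 8 = 6250000

6250000


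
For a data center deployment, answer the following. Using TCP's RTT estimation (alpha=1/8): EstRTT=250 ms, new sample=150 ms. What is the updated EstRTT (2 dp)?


Given: EstRTT = 250 ms, SampleRTT = 150 ms, alpha = 1/8
New EstRTT = (1 - alpha) * EstRTT + alpha * SampleRTT
(7/8) * 250 = 218.75
(1/8) * 150 = 18.75
New EstRTT = 218.75 + 18.75 = 237.5 ms -> 237.50 ms (2 dp)

237.50


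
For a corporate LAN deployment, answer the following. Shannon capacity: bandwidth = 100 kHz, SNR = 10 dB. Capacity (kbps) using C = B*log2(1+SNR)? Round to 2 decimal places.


Given: B = 100 kHz, SNR = 10 dB
SNR linear = 10^(10/10) = 10
1 + SNR = 11
log2(11) = 3.4594316186
C = 100 * 1000 * 3.4594316186 = 345943.1619 bps
C = 345.943162 kbps -> 345.94 kbps (2 dp)

345.94


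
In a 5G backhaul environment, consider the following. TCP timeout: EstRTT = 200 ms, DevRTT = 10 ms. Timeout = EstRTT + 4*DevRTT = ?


Given: EstRTT = 200 ms, DevRTT = 10 ms
Timeout = EstRTT + 4 * DevRTT
4 * DevRTT = 4 * 10 = 40
Timeout = 200 + 40 = 240 ms

240


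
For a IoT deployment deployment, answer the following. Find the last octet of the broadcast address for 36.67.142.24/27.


Given: IP = 36.67.142.24, prefix = /27
Host bits = 32 - 27 = 5
Network last octet = 24 AND mask = 0
Host part size = 2^5 - 1 = 31
Broadcast last octet = 0 OR 31 = 31

31


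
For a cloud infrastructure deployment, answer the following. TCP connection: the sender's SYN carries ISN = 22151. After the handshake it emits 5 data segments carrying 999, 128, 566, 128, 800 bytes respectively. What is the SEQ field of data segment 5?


The SYN occupies sequence number ISN = 22151, so the first data byte is ISN + 1 = 22152.
SEQ of data segment i = (ISN + 1) + sum of payload sizes of segments 1..i-1.
Segment 1: SEQ = 22152, payload = 999 bytes
Segment 2: SEQ = 23151, payload = 128 bytes
Segment 3: SEQ = 23279, payload = 566 bytes
Segment 4: SEQ = 23845, payload = 128 bytes
Segment 5: SEQ = 23973, payload = 800 bytes
SEQ of segment 5 = 22152 + 999 + 128 + 566 + 128 = 23973

23973


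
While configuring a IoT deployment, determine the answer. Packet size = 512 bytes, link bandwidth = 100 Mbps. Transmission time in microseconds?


Given: packet = 512 bytes, bandwidth = 100 Mbps
Packet in bits = 512 * 8 = 4096 bits
Bandwidth = 100 * 10^6 = 100000000 bps
Time = 4096 / 100000000 seconds
Time in us = 4096 * 10^6 / 100000000 = 40.96

40.96


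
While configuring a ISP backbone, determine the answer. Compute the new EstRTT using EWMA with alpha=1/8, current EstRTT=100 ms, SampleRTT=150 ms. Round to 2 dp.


Given: EstRTT = 100 ms, SampleRTT = 150 ms, alpha = 1/8
New EstRTT = (1 - alpha) * EstRTT + alpha * SampleRTT
(7/8) * 100 = 87.5
(1/8) * 150 = 18.75
New EstRTT = 87.5 + 18.75 = 106.25 ms -> 106.25 ms (2 dp)

106.25


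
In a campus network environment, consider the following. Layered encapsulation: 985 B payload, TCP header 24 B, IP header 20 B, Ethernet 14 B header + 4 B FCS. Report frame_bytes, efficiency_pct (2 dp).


TCP segment = 985 + 24 = 1009 B
IP packet = 1009 + 20 = 1029 B
Ethernet frame = 1029 + 14 + 4 = 1047 B
Efficiency = app / frame = 985 / 1047 = 0.940783 = 94.0783% -> 94.08% (2 dp)

1047, 94.08


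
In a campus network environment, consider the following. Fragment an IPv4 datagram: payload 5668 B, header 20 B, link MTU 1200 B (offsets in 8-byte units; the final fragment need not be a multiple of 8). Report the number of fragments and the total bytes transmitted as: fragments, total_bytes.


Max data per non-final fragment = floor((MTU - header)/8)*8 = floor((1200 - 20)/8)*8 = floor(1180/8)*8 = 1176 B
Final fragment needs no 8-byte alignment: it can carry up to MTU - header = 1180 B
Non-final fragments needed = ceil((payload - 1180) / 1176) = ceil(4488/1176) = ceil(3.8163) = 4
Number of fragments = 4 + 1 = 5
Fragment sizes (data): 4 * 1176 B + 964 B (last, 964 <= 1180 OK)
Total bytes sent = payload + n_frags * header = 5668 + 5*20 = 5668 + 100 = 5768 B

5, 5768


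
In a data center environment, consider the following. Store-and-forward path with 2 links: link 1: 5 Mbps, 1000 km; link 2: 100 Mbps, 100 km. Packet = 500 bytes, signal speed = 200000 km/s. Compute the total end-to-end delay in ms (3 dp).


Packet = 500 bytes = 4000 bits. Store-and-forward: sum (t_trans + t_prop) per link.
Link 1: t_trans = 4000/(5*10^6) s = 0.8000 ms; t_prop = 1000/200000 s = 5.0000 ms; subtotal = 5.8000 ms
Link 2: t_trans = 4000/(100*10^6) s = 0.0400 ms; t_prop = 100/200000 s = 0.5000 ms; subtotal = 0.5400 ms
End-to-end = 5.8000 + 0.5400 = 6.3400 ms -> 6.340 ms (3 dp)

6.340


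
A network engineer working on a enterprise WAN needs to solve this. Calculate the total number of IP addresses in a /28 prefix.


Given: CIDR prefix /28
Host bits = 32 - 28 = 4
Total addresses = 2^4 = 16

16
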